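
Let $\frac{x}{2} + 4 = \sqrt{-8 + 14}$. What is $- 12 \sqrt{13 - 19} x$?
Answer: $i \left(-144 + 96 \sqrt{6}\right) \approx 91.151 i$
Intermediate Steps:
$x = -8 + 2 \sqrt{6}$ ($x = -8 + 2 \sqrt{-8 + 14} = -8 + 2 \sqrt{6} \approx -3.101$)
$- 12 \sqrt{13 - 19} x = - 12 \sqrt{13 - 19} \left(-8 + 2 \sqrt{6}\right) = - 12 \sqrt{-6} \left(-8 + 2 \sqrt{6}\right) = - 12 i \sqrt{6} \left(-8 + 2 \sqrt{6}\right)$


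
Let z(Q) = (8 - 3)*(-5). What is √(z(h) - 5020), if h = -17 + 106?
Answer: I*√5045 ≈ 71.028*I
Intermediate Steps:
h = 89
z(Q) = -25 (z(Q) = 5*(-5) = -25)
√(z(h) - 5020) = √(-25 - 5020) = √(-5045) = I*√5045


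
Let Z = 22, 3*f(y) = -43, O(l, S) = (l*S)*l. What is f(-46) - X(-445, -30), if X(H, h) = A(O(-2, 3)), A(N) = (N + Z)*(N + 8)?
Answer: -2083/3 ≈ -694.33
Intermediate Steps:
O(l, S) = S*l**2 (O(l, S) = (S*l)*l = S*l**2)
f(y) = -43/3 (f(y) = (1/3)*(-43) = -43/3)
A(N) = (8 + N)*(22 + N) (A(N) = (N + 22)*(N + 8) = (22 + N)*(8 + N) = (8 + N)*(22 + N))
X(H, h) = 680 (X(H, h) = 176 + (3*(-2)**2)**2 + 30*(3*(-2)**2) = 176 + (3*4)**2 + 30*(3*4) = 176 + 12**2 + 30*12 = 176 + 144 + 360 = 680)
f(-46) - X(-445, -30) = -43/3 - 1*680 = -43/3 - 680 = -2083/3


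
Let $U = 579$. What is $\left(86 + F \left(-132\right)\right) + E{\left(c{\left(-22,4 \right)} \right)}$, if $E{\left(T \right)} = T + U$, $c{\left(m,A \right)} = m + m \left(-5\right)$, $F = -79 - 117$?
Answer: $26625$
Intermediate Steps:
$F = -196$ ($F = -79 - 117 = -196$)
$c{\left(m,A \right)} = - 4 m$ ($c{\left(m,A \right)} = m - 5 m = - 4 m$)
$E{\left(T \right)} = 579 + T$ ($E{\left(T \right)} = T + 579 = 579 + T$)
$\left(86 + F \left(-132\right)\right) + E{\left(c{\left(-22,4 \right)} \right)} = \left(86 - -25872\right) + \left(579 - -88\right) = \left(86 + 25872\right) + \left(579 + 88\right) = 25958 + 667 = 26625$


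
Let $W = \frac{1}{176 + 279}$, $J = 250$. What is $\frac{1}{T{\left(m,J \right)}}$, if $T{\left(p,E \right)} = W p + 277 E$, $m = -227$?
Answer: $\frac{455}{31508523} \approx 1.4441 \cdot 10^{-5}$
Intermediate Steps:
$W = \frac{1}{455} \approx 0.0021978$
$T{\left(p,E \right)} = 277 E + \frac{p}{455}$ ($T{\left(p,E \right)} = \frac{p}{455} + 277 E = 277 E + \frac{p}{455}$)
$\frac{1}{T{\left(m,J \right)}} = \frac{1}{277 \cdot 250 + \frac{1}{455} \left(-227\right)} = \frac{1}{69250 - \frac{227}{455}} = \frac{1}{\frac{31508523}{455}} = \frac{455}{31508523}$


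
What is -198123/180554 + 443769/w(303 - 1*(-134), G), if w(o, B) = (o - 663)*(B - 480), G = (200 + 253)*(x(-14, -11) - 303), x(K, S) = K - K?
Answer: -507270781058/468372332813 ≈ -1.0830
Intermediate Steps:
x(K, S) = 0
G = -137259 (G = (200 + 253)*(0 - 303) = 453*(-303) = -137259)
w(o, B) = (-663 + o)*(-480 + B)
-198123/180554 + 443769/w(303 - 1*(-134), G) = -198123/180554 + 443769/(318240 - 663*(-137259) - 480*(303 - 1*(-134)) - 137259*(303 - 1*(-134))) = -198123*1/180554 + 443769/(318240 + 91002717 - 480*(303 + 134) - 137259*(303 + 134)) = -198123/180554 + 443769/(318240 + 91002717 - 480*437 - 137259*437) = -198123/180554 + 443769/(318240 + 91002717 - 209760 - 59982183) = -198123/180554 + 443769/31129014 = -198123/180554 + 443769*(1/31129014) = -198123/180554 + 147923/10376338 = -507270781058/468372332813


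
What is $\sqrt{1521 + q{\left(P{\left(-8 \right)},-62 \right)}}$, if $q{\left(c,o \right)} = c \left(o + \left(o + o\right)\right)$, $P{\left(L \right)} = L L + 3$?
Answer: $i \sqrt{10941} \approx 104.6 i$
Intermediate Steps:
$P{\left(L \right)} = 3 + L^{2}$ ($P{\left(L \right)} = L^{2} + 3 = 3 + L^{2}$)
$q{\left(c,o \right)} = 3 c o$ ($q{\left(c,o \right)} = c \left(o + 2 o\right) = c 3 o = 3 c o$)
$\sqrt{1521 + q{\left(P{\left(-8 \right)},-62 \right)}} = \sqrt{1521 + 3 \left(3 + \left(-8\right)^{2}\right) \left(-62\right)} = \sqrt{1521 + 3 \left(3 + 64\right) \left(-62\right)} = \sqrt{1521 + 3 \cdot 67 \left(-62\right)} = \sqrt{1521 - 12462} = \sqrt{-10941} = i \sqrt{10941}$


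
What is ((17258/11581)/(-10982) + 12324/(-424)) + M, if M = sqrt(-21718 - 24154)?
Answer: -195925620625/6740674726 + 4*I*sqrt(2867) ≈ -29.066 + 214.18*I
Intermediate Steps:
M = 4*I*sqrt(2867) (M = sqrt(-45872) = 4*I*sqrt(2867) ≈ 214.18*I)
((17258/11581)/(-10982) + 12324/(-424)) + M = ((17258/11581)/(-10982) + 12324/(-424)) + 4*I*sqrt(2867) = ((17258*(1/11581))*(-1/10982) + 12324*(-1/424)) + 4*I*sqrt(2867) = ((17258/11581)*(-1/10982) - 3081/106) + 4*I*sqrt(2867) = (-8629/63591271 - 3081/106) + 4*I*sqrt(2867) = -195925620625/6740674726 + 4*I*sqrt(2867)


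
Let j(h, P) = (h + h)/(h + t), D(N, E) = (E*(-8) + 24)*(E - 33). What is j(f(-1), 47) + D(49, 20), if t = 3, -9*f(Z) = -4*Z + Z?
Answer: 7071/4 ≈ 1767.8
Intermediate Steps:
f(Z) = Z/3 (f(Z) = -(-4*Z + Z)/9 = -(-1)*Z/3 = Z/3)
D(N, E) = (-33 + E)*(24 - 8*E) (D(N, E) = (-8*E + 24)*(-33 + E) = (24 - 8*E)*(-33 + E) = (-33 + E)*(24 - 8*E))
j(h, P) = 2*h/(3 + h) (j(h, P) = (h + h)/(h + 3) = (2*h)/(3 + h) = 2*h/(3 + h))
j(f(-1), 47) + D(49, 20) = 2*((1/3)*(-1))/(3 + (1/3)*(-1)) + (-792 - 8*20**2 + 288*20) = 2*(-1/3)/(3 - 1/3) + (-792 - 8*400 + 5760) = 2*(-1/3)/(8/3) + (-792 - 3200 + 5760) = 2*(-1/3)*(3/8) + 1768 = -1/4 + 1768 = 7071/4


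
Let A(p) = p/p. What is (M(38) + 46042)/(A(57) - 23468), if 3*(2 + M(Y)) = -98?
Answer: -138022/70401 ≈ -1.9605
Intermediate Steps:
A(p) = 1
M(Y) = -104/3 (M(Y) = -2 + (1/3)*(-98) = -2 - 98/3 = -104/3)
(M(38) + 46042)/(A(57) - 23468) = (-104/3 + 46042)/(1 - 23468) = (138022/3)/(-23467) = (138022/3)*(-1/23467) = -138022/70401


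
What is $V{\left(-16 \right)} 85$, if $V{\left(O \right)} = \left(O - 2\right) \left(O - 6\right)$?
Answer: $33660$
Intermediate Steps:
$V{\left(O \right)} = \left(-6 + O\right) \left(-2 + O\right)$ ($V{\left(O \right)} = \left(-2 + O\right) \left(-6 + O\right) = \left(-6 + O\right) \left(-2 + O\right)$)
$V{\left(-16 \right)} 85 = \left(12 + \left(-16\right)^{2} - -128\right) 85 = \left(12 + 256 + 128\right) 85 = 396 \cdot 85 = 33660$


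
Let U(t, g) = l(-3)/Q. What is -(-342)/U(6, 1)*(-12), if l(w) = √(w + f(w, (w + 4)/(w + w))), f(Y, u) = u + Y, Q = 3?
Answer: 12312*I*√222/37 ≈ 4958.0*I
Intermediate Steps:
f(Y, u) = Y + u
l(w) = √(2*w + (4 + w)/(2*w)) (l(w) = √(w + (w + (w + 4)/(w + w))) = √(w + (w + (4 + w)/((2*w)))) = √(w + (w + (4 + w)*(1/(2*w)))) = √(w + (w + (4 + w)/(2*w))) = √(2*w + (4 + w)/(2*w)))
U(t, g) = I*√222/18 (U(t, g) = (√(2 + 8*(-3) + 8/(-3))/2)/3 = (√(2 - 24 + 8*(-⅓))/2)*(⅓) = (√(2 - 24 - 8/3)/2)*(⅓) = (√(-74/3)/2)*(⅓) = ((I*√222/3)/2)*(⅓) = (I*√222/6)*(⅓) = I*√222/18)
-(-342)/U(6, 1)*(-12) = -(-342)/(I*√222/18)*(-12) = -(-342)*(-3*I*√222/37)*(-12) = -1026*I*√222/37*(-12) = 12312*I*√222/37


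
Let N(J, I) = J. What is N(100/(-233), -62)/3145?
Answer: -20/146557 ≈ -0.00013647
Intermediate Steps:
N(100/(-233), -62)/3145 = (100/(-233))/3145 = (100*(-1/233))*(1/3145) = -100/233*1/3145 = -20/146557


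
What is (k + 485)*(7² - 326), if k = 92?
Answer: -159829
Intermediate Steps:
(k + 485)*(7² - 326) = (92 + 485)*(7² - 326) = 577*(49 - 326) = 577*(-277) = -159829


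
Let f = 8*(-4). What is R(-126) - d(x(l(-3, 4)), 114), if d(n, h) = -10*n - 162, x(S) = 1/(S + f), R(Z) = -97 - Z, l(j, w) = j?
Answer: 1335/7 ≈ 190.71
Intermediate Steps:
f = -32
x(S) = 1/(-32 + S) (x(S) = 1/(S - 32) = 1/(-32 + S))
d(n, h) = -162 - 10*n
R(-126) - d(x(l(-3, 4)), 114) = (-97 - 1*(-126)) - (-162 - 10/(-32 - 3)) = (-97 + 126) - (-162 - 10/(-35)) = 29 - (-162 - 10*(-1/35)) = 29 - (-162 + 2/7) = 29 - 1*(-1132/7) = 29 + 1132/7 = 1335/7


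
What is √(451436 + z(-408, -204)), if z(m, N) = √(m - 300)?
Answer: √(451436 + 2*I*√177) ≈ 671.89 + 0.02*I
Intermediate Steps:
z(m, N) = √(-300 + m)
√(451436 + z(-408, -204)) = √(451436 + √(-300 - 408)) = √(451436 + √(-708)) = √(451436 + 2*I*√177)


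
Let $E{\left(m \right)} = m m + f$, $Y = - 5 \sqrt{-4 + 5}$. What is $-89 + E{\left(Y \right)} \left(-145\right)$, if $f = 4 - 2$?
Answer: $-4004$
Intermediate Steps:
$f = 2$ ($f = 4 - 2 = 2$)
$Y = -5$ ($Y = - 5 \sqrt{1} = \left(-5\right) 1 = -5$)
$E{\left(m \right)} = 2 + m^{2}$ ($E{\left(m \right)} = m m + 2 = m^{2} + 2 = 2 + m^{2}$)
$-89 + E{\left(Y \right)} \left(-145\right) = -89 + \left(2 + \left(-5\right)^{2}\right) \left(-145\right) = -89 + \left(2 + 25\right) \left(-145\right) = -89 + 27 \left(-145\right) = -89 - 3915 = -4004$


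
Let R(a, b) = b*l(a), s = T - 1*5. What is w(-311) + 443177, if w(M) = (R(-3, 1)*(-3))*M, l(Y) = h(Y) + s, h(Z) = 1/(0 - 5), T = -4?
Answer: 2172967/5 ≈ 4.3459e+5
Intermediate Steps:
h(Z) = -1/5 (h(Z) = 1/(-5) = -1/5)
s = -9 (s = -4 - 1*5 = -4 - 5 = -9)
l(Y) = -46/5 (l(Y) = -1/5 - 9 = -46/5)
R(a, b) = -46*b/5 (R(a, b) = b*(-46/5) = -46*b/5)
w(M) = 138*M/5 (w(M) = (-46/5*1*(-3))*M = (-46/5*(-3))*M = 138*M/5)
w(-311) + 443177 = (138/5)*(-311) + 443177 = -42918/5 + 443177 = 2172967/5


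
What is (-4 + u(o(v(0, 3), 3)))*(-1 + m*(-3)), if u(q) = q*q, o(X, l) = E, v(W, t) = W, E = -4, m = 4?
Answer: -156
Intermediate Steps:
o(X, l) = -4
u(q) = q²
(-4 + u(o(v(0, 3), 3)))*(-1 + m*(-3)) = (-4 + (-4)²)*(-1 + 4*(-3)) = (-4 + 16)*(-1 - 12) = 12*(-13) = -156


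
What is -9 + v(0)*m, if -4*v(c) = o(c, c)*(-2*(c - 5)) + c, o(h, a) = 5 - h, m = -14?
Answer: 166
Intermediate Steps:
v(c) = -c/4 - (5 - c)*(10 - 2*c)/4 (v(c) = -((5 - c)*(-2*(c - 5)) + c)/4 = -((5 - c)*(-2*(-5 + c)) + c)/4 = -((5 - c)*(10 - 2*c) + c)/4 = -(c + (5 - c)*(10 - 2*c))/4 = -c/4 - (5 - c)*(10 - 2*c)/4)
-9 + v(0)*m = -9 + (-25/2 - ½*0² + (19/4)*0)*(-14) = -9 + (-25/2 - ½*0 + 0)*(-14) = -9 + (-25/2 + 0 + 0)*(-14) = -9 - 25/2*(-14) = -9 + 175 = 166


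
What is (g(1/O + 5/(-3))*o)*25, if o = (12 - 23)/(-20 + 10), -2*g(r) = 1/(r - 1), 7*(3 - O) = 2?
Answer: 3135/524 ≈ 5.9828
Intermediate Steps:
O = 19/7 (O = 3 - ⅐*2 = 3 - 2/7 = 19/7 ≈ 2.7143)
g(r) = -1/(2*(-1 + r)) (g(r) = -1/(2*(r - 1)) = -1/(2*(-1 + r)))
o = 11/10 (o = -11/(-10) = -11*(-⅒) = 11/10 ≈ 1.1000)
(g(1/O + 5/(-3))*o)*25 = (-1/(-2 + 2*(1/(19/7) + 5/(-3)))*(11/10))*25 = (-1/(-2 + 2*(1*(7/19) + 5*(-⅓)))*(11/10))*25 = (-1/(-2 + 2*(7/19 - 5/3))*(11/10))*25 = (-1/(-2 + 2*(-74/57))*(11/10))*25 = (-1/(-2 - 148/57)*(11/10))*25 = (-1/(-262/57)*(11/10))*25 = (-1*(-57/262)*(11/10))*25 = ((57/262)*(11/10))*25 = (627/2620)*25 = 3135/524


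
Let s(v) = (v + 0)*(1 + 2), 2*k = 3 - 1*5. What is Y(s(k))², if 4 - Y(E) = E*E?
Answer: 25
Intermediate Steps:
k = -1 (k = (3 - 1*5)/2 = (3 - 5)/2 = (½)*(-2) = -1)
s(v) = 3*v (s(v) = v*3 = 3*v)
Y(E) = 4 - E² (Y(E) = 4 - E*E = 4 - E²)
Y(s(k))² = (4 - (3*(-1))²)² = (4 - 1*(-3)²)² = (4 - 1*9)² = (4 - 9)² = (-5)² = 25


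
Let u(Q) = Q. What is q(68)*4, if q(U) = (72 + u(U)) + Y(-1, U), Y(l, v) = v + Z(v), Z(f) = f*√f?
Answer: 832 + 544*√17 ≈ 3075.0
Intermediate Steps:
Z(f) = f^(3/2)
Y(l, v) = v + v^(3/2)
q(U) = 72 + U^(3/2) + 2*U (q(U) = (72 + U) + (U + U^(3/2)) = 72 + U^(3/2) + 2*U)
q(68)*4 = (72 + 68^(3/2) + 2*68)*4 = (72 + 136*√17 + 136)*4 = (208 + 136*√17)*4 = 832 + 544*√17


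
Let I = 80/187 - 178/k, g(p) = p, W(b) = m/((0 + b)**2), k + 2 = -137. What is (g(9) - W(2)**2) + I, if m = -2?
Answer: 1087379/103972 ≈ 10.458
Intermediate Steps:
k = -139 (k = -2 - 137 = -139)
W(b) = -2/b**2 (W(b) = -2/(0 + b)**2 = -2/b**2)
I = 44406/25993 (I = 80/187 - 178/(-139) = 80*(1/187) - 178*(-1/139) = 80/187 + 178/139 = 44406/25993 ≈ 1.7084)
(g(9) - W(2)**2) + I = (9 - (-2/2**2)**2) + 44406/25993 = (9 - (-2*1/4)**2) + 44406/25993 = (9 - (-1/2)**2) + 44406/25993 = (9 - 1*1/4) + 44406/25993 = (9 - 1/4) + 44406/25993 = 35/4 + 44406/25993 = 1087379/103972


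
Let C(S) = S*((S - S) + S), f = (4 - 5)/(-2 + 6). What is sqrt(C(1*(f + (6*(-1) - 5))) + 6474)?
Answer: sqrt(105609)/4 ≈ 81.244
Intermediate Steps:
f = -1/4 ≈ -0.25000
C(S) = S**2 (C(S) = S*(0 + S) = S*S = S**2)
sqrt(C(1*(f + (6*(-1) - 5))) + 6474) = sqrt((1*(-1/4 + (6*(-1) - 5)))**2 + 6474) = sqrt((1*(-1/4 + (-6 - 5)))**2 + 6474) = sqrt((1*(-1/4 - 11))**2 + 6474) = sqrt((1*(-45/4))**2 + 6474) = sqrt((-45/4)**2 + 6474) = sqrt(2025/16 + 6474) = sqrt(105609/16) = sqrt(105609)/4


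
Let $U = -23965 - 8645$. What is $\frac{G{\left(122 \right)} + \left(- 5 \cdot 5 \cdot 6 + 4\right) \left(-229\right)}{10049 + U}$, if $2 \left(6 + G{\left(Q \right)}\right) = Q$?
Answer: $- \frac{33489}{22561} \approx -1.4844$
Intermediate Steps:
$G{\left(Q \right)} = -6 + \frac{Q}{2}$
$U = -32610$ ($U = -23965 - 8645 = -32610$)
$\frac{G{\left(122 \right)} + \left(- 5 \cdot 5 \cdot 6 + 4\right) \left(-229\right)}{10049 + U} = \frac{\left(-6 + \frac{1}{2} \cdot 122\right) + \left(- 5 \cdot 5 \cdot 6 + 4\right) \left(-229\right)}{10049 - 32610} = \frac{\left(-6 + 61\right) + \left(\left(-5\right) 30 + 4\right) \left(-229\right)}{-22561} = \left(55 + \left(-150 + 4\right) \left(-229\right)\right) \left(- \frac{1}{22561}\right) = \left(55 - -33434\right) \left(- \frac{1}{22561}\right) = \left(55 + 33434\right) \left(- \frac{1}{22561}\right) = 33489 \left(- \frac{1}{22561}\right) = - \frac{33489}{22561}$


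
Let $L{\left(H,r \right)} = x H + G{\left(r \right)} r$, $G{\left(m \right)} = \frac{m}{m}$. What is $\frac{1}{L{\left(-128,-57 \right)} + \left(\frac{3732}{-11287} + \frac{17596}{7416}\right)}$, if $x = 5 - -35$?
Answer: $- \frac{20926098}{108291676961} \approx -0.00019324$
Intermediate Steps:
$G{\left(m \right)} = 1$
$x = 40$ ($x = 5 + 35 = 40$)
$L{\left(H,r \right)} = r + 40 H$ ($L{\left(H,r \right)} = 40 H + 1 r = 40 H + r = r + 40 H$)
$\frac{1}{L{\left(-128,-57 \right)} + \left(\frac{3732}{-11287} + \frac{17596}{7416}\right)} = \frac{1}{\left(-57 + 40 \left(-128\right)\right) + \left(\frac{3732}{-11287} + \frac{17596}{7416}\right)} = \frac{1}{\left(-57 - 5120\right) + \left(3732 \left(- \frac{1}{11287}\right) + 17596 \cdot \frac{1}{7416}\right)} = \frac{1}{-5177 + \left(- \frac{3732}{11287} + \frac{4399}{1854}\right)} = \frac{1}{-5177 + \frac{42732385}{20926098}} = \frac{1}{- \frac{108291676961}{20926098}} = - \frac{20926098}{108291676961}$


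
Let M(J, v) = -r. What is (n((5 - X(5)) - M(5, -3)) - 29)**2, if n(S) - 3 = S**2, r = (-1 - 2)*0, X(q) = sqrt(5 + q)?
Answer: 1081 - 180*sqrt(10) ≈ 511.79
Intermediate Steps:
r = 0 (r = -3*0 = 0)
M(J, v) = 0 (M(J, v) = -1*0 = 0)
n(S) = 3 + S**2
(n((5 - X(5)) - M(5, -3)) - 29)**2 = ((3 + ((5 - sqrt(5 + 5)) - 1*0)**2) - 29)**2 = ((3 + ((5 - sqrt(10)) + 0)**2) - 29)**2 = ((3 + (5 - sqrt(10))**2) - 29)**2 = (-26 + (5 - sqrt(10))**2)**2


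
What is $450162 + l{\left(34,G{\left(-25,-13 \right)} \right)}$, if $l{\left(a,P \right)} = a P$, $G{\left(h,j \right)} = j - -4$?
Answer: $449856$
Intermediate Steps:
$G{\left(h,j \right)} = 4 + j$ ($G{\left(h,j \right)} = j + 4 = 4 + j$)
$l{\left(a,P \right)} = P a$
$450162 + l{\left(34,G{\left(-25,-13 \right)} \right)} = 450162 + \left(4 - 13\right) 34 = 450162 - 306 = 449856$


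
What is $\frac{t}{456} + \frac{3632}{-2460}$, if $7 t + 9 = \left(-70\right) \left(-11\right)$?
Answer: $- \frac{810107}{654360} \approx -1.238$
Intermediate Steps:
$t = \frac{761}{7}$ ($t = - \frac{9}{7} + \frac{\left(-70\right) \left(-11\right)}{7} = - \frac{9}{7} + \frac{1}{7} \cdot 770 = - \frac{9}{7} + 110 = \frac{761}{7} \approx 108.71$)
$\frac{t}{456} + \frac{3632}{-2460} = \frac{761}{7 \cdot 456} + \frac{3632}{-2460} = \frac{761}{7} \cdot \frac{1}{456} + 3632 \left(- \frac{1}{2460}\right) = \frac{761}{3192} - \frac{908}{615} = - \frac{810107}{654360}$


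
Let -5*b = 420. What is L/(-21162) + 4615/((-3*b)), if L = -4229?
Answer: 16454723/888804 ≈ 18.513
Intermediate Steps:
b = -84 (b = -1/5*420 = -84)
L/(-21162) + 4615/((-3*b)) = -4229/(-21162) + 4615/((-3*(-84))) = -4229*(-1/21162) + 4615/252 = 4229/21162 + 4615*(1/252) = 4229/21162 + 4615/252 = 16454723/888804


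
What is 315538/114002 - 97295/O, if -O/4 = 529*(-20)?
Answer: 226174357/482456464 ≈ 0.46880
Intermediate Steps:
O = 42320 (O = -2116*(-20) = -4*(-10580) = 42320)
315538/114002 - 97295/O = 315538/114002 - 97295/42320 = 315538*(1/114002) - 97295*1/42320 = 157769/57001 - 19459/8464 = 226174357/482456464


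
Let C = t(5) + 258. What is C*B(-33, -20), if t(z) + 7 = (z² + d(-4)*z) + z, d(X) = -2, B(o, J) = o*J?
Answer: 178860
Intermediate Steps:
B(o, J) = J*o
t(z) = -7 + z² - z (t(z) = -7 + ((z² - 2*z) + z) = -7 + (z² - z) = -7 + z² - z)
C = 271 (C = (-7 + 5² - 1*5) + 258 = (-7 + 25 - 5) + 258 = 13 + 258 = 271)
C*B(-33, -20) = 271*(-20*(-33)) = 271*660 = 178860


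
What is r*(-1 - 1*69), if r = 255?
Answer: -17850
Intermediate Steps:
r*(-1 - 1*69) = 255*(-1 - 1*69) = 255*(-1 - 69) = 255*(-70) = -17850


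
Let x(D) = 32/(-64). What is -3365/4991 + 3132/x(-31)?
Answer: -31266989/4991 ≈ -6264.7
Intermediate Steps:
x(D) = -1/2 (x(D) = 32*(-1/64) = -1/2)
-3365/4991 + 3132/x(-31) = -3365/4991 + 3132/(-1/2) = -3365*1/4991 + 3132*(-2) = -3365/4991 - 6264 = -31266989/4991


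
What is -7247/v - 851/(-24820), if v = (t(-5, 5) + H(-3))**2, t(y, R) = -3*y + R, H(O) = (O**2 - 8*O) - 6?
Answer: -177990681/54827380 ≈ -3.2464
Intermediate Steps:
H(O) = -6 + O**2 - 8*O
t(y, R) = R - 3*y
v = 2209 (v = ((5 - 3*(-5)) + (-6 + (-3)**2 - 8*(-3)))**2 = ((5 + 15) + (-6 + 9 + 24))**2 = (20 + 27)**2 = 47**2 = 2209)
-7247/v - 851/(-24820) = -7247/2209 - 851/(-24820) = -7247*1/2209 - 851*(-1/24820) = -7247/2209 + 851/24820 = -177990681/54827380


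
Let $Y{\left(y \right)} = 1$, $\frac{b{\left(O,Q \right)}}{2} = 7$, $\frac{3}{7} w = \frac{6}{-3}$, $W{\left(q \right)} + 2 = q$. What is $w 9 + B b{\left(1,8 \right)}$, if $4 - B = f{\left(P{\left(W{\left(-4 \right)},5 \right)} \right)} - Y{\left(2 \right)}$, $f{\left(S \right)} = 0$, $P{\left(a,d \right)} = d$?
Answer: $28$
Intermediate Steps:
$W{\left(q \right)} = -2 + q$
$w = - \frac{14}{3}$ ($w = \frac{7 \frac{6}{-3}}{3} = \frac{7 \cdot 6 \left(- \frac{1}{3}\right)}{3} = \frac{7}{3} \left(-2\right) = - \frac{14}{3} \approx -4.6667$)
$b{\left(O,Q \right)} = 14$ ($b{\left(O,Q \right)} = 2 \cdot 7 = 14$)
$B = 5$ ($B = 4 - \left(0 - 1\right) = 4 - -1 = 4 + 1 = 5$)
$w 9 + B b{\left(1,8 \right)} = \left(- \frac{14}{3}\right) 9 + 5 \cdot 14 = -42 + 70 = 28$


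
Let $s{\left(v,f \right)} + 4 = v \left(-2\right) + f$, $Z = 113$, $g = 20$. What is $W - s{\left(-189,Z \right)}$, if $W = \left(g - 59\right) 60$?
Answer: $-2827$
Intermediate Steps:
$s{\left(v,f \right)} = -4 + f - 2 v$ ($s{\left(v,f \right)} = -4 + \left(v \left(-2\right) + f\right) = -4 + \left(- 2 v + f\right) = -4 + \left(f - 2 v\right) = -4 + f - 2 v$)
$W = -2340$ ($W = \left(20 - 59\right) 60 = \left(-39\right) 60 = -2340$)
$W - s{\left(-189,Z \right)} = -2340 - \left(-4 + 113 - -378\right) = -2340 - \left(-4 + 113 + 378\right) = -2340 - 487 = -2827$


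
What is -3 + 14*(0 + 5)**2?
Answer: 347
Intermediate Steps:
-3 + 14*(0 + 5)**2 = -3 + 14*5**2 = -3 + 14*25 = -3 + 350 = 347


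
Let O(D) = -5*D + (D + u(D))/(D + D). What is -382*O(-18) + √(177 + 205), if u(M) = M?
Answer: -34762 + √382 ≈ -34742.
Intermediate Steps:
O(D) = 1 - 5*D (O(D) = -5*D + (D + D)/(D + D) = -5*D + (2*D)/((2*D)) = -5*D + (2*D)*(1/(2*D)) = -5*D + 1 = 1 - 5*D)
-382*O(-18) + √(177 + 205) = -382*(1 - 5*(-18)) + √(177 + 205) = -382*(1 + 90) + √382 = -382*91 + √382 = -34762 + √382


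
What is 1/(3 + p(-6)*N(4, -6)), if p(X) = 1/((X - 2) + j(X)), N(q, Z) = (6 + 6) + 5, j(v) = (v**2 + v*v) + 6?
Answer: 70/227 ≈ 0.30837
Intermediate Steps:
j(v) = 6 + 2*v**2 (j(v) = (v**2 + v**2) + 6 = 2*v**2 + 6 = 6 + 2*v**2)
N(q, Z) = 17 (N(q, Z) = 12 + 5 = 17)
p(X) = 1/(4 + X + 2*X**2) (p(X) = 1/((X - 2) + (6 + 2*X**2)) = 1/((-2 + X) + (6 + 2*X**2)) = 1/(4 + X + 2*X**2))
1/(3 + p(-6)*N(4, -6)) = 1/(3 + 17/(4 - 6 + 2*(-6)**2)) = 1/(3 + 17/(4 - 6 + 2*36)) = 1/(3 + 17/(4 - 6 + 72)) = 1/(3 + 17/70) = 1/(227/70) = 70/227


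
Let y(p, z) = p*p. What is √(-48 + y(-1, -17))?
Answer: I*√47 ≈ 6.8557*I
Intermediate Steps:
y(p, z) = p²
√(-48 + y(-1, -17)) = √(-48 + (-1)²) = √(-48 + 1) = √(-47) = I*√47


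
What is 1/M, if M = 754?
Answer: 1/754 ≈ 0.0013263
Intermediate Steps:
1/M = 1/754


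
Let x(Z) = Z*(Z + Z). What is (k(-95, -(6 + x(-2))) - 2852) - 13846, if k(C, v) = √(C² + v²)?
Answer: -16698 + √9221 ≈ -16602.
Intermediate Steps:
x(Z) = 2*Z² (x(Z) = Z*(2*Z) = 2*Z²)
(k(-95, -(6 + x(-2))) - 2852) - 13846 = (√((-95)² + (-(6 + 2*(-2)²))²) - 2852) - 13846 = (√(9025 + (-(6 + 2*4))²) - 2852) - 13846 = (√(9025 + (-(6 + 8))²) - 2852) - 13846 = (√(9025 + (-1*14)²) - 2852) - 13846 = (√(9025 + (-14)²) - 2852) - 13846 = (√(9025 + 196) - 2852) - 13846 = (√9221 - 2852) - 13846 = (-2852 + √9221) - 13846 = -16698 + √9221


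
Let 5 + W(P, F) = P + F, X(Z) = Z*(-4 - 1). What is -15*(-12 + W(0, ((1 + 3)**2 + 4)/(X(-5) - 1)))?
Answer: 485/2 ≈ 242.50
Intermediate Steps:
X(Z) = -5*Z (X(Z) = Z*(-5) = -5*Z)
W(P, F) = -5 + F + P (W(P, F) = -5 + (P + F) = -5 + (F + P) = -5 + F + P)
-15*(-12 + W(0, ((1 + 3)**2 + 4)/(X(-5) - 1))) = -15*(-12 + (-5 + ((1 + 3)**2 + 4)/(-5*(-5) - 1) + 0)) = -15*(-12 + (-5 + (4**2 + 4)/(25 - 1) + 0)) = -15*(-12 + (-5 + (16 + 4)/24 + 0)) = -15*(-12 + (-5 + 20*(1/24) + 0)) = -15*(-12 + (-5 + 5/6 + 0)) = -15*(-12 - 25/6) = -15*(-97/6) = 485/2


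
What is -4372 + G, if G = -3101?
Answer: -7473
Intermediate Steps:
-4372 + G = -4372 - 3101 = -7473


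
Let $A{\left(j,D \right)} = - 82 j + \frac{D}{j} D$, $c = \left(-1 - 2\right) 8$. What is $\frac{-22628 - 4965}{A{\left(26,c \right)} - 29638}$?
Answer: $\frac{358709}{412722} \approx 0.86913$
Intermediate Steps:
$c = -24$ ($c = \left(-3\right) 8 = -24$)
$A{\left(j,D \right)} = - 82 j + \frac{D^{2}}{j}$
$\frac{-22628 - 4965}{A{\left(26,c \right)} - 29638} = \frac{-22628 - 4965}{\left(\left(-82\right) 26 + \frac{\left(-24\right)^{2}}{26}\right) - 29638} = - \frac{27593}{\left(-2132 + 576 \cdot \frac{1}{26}\right) - 29638} = - \frac{27593}{\left(-2132 + \frac{288}{13}\right) - 29638} = - \frac{27593}{- \frac{27428}{13} - 29638} = - \frac{27593}{- \frac{412722}{13}} = \left(-27593\right) \left(- \frac{13}{412722}\right) = \frac{358709}{412722}$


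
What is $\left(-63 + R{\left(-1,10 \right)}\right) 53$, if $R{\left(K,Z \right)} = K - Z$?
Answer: $-3922$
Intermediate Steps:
$\left(-63 + R{\left(-1,10 \right)}\right) 53 = \left(-63 - 11\right) 53 = \left(-74\right) 53 = -3922$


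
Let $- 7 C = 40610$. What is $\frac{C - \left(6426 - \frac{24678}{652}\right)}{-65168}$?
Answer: $\frac{27816619}{148713376} \approx 0.18705$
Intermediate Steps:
$C = - \frac{40610}{7}$ ($C = \left(- \frac{1}{7}\right) 40610 = - \frac{40610}{7} \approx -5801.4$)
$\frac{C - \left(6426 - \frac{24678}{652}\right)}{-65168} = \frac{- \frac{40610}{7} - \left(6426 - \frac{24678}{652}\right)}{-65168} = \left(- \frac{40610}{7} - \left(6426 - \frac{12339}{326}\right)\right) \left(- \frac{1}{65168}\right) = \left(- \frac{40610}{7} - \frac{2082537}{326}\right) \left(- \frac{1}{65168}\right) = \left(- \frac{27816619}{2282}\right) \left(- \frac{1}{65168}\right) = \frac{27816619}{148713376}$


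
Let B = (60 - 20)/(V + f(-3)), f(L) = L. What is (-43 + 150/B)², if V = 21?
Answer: 2401/4 ≈ 600.25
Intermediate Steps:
B = 20/9 (B = (60 - 20)/(21 - 3) = 40/18 = 40*(1/18) = 20/9 ≈ 2.2222)
(-43 + 150/B)² = (-43 + 150/(20/9))² = (-43 + 150*(9/20))² = (-43 + 135/2)² = (49/2)² = 2401/4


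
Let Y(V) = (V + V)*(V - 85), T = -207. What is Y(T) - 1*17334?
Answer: 103554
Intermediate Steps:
Y(V) = 2*V*(-85 + V) (Y(V) = (2*V)*(-85 + V) = 2*V*(-85 + V))
Y(T) - 1*17334 = 2*(-207)*(-85 - 207) - 1*17334 = 2*(-207)*(-292) - 17334 = 120888 - 17334 = 103554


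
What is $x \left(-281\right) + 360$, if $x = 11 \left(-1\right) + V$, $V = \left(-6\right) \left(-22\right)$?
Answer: $-33641$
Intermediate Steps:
$V = 132$
$x = 121$ ($x = 11 \left(-1\right) + 132 = -11 + 132 = 121$)
$x \left(-281\right) + 360 = 121 \left(-281\right) + 360 = -34001 + 360 = -33641$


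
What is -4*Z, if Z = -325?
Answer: 1300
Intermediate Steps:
-4*Z = -4*(-325) = 1300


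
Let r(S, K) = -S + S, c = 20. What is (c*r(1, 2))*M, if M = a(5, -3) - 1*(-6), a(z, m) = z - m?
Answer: 0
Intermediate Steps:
r(S, K) = 0
M = 14 (M = (5 - 1*(-3)) - 1*(-6) = (5 + 3) + 6 = 8 + 6 = 14)
(c*r(1, 2))*M = (20*0)*14 = 0*14 = 0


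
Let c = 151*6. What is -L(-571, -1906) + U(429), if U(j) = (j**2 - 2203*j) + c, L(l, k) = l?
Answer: -759569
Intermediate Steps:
c = 906
U(j) = 906 + j**2 - 2203*j (U(j) = (j**2 - 2203*j) + 906 = 906 + j**2 - 2203*j)
-L(-571, -1906) + U(429) = -1*(-571) + (906 + 429**2 - 2203*429) = 571 + (906 + 184041 - 945087) = 571 - 760140 = -759569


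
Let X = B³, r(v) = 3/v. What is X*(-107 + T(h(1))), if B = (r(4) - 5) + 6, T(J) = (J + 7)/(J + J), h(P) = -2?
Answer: -148519/256 ≈ -580.15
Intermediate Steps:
T(J) = (7 + J)/(2*J) (T(J) = (7 + J)/((2*J)) = (7 + J)*(1/(2*J)) = (7 + J)/(2*J))
B = 7/4 (B = (3/4 - 5) + 6 = (3*(¼) - 5) + 6 = (¾ - 5) + 6 = -17/4 + 6 = 7/4 ≈ 1.7500)
X = 343/64 (X = (7/4)³ = 343/64 ≈ 5.3594)
X*(-107 + T(h(1))) = 343*(-107 + (½)*(7 - 2)/(-2))/64 = 343*(-107 + (½)*(-½)*5)/64 = 343*(-107 - 5/4)/64 = (343/64)*(-433/4) = -148519/256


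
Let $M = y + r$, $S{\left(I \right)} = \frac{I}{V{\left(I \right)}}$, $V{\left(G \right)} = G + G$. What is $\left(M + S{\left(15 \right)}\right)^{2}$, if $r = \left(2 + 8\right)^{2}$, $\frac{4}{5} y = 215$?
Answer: $\frac{2181529}{16} \approx 1.3635 \cdot 10^{5}$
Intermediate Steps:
$y = \frac{1075}{4}$ ($y = \frac{5}{4} \cdot 215 = \frac{1075}{4} \approx 268.75$)
$r = 100$ ($r = 10^{2} = 100$)
$V{\left(G \right)} = 2 G$
$S{\left(I \right)} = \frac{1}{2}$ ($S{\left(I \right)} = \frac{I}{2 I} = I \frac{1}{2 I} = \frac{1}{2}$)
$M = \frac{1475}{4}$ ($M = \frac{1075}{4} + 100 = \frac{1475}{4} \approx 368.75$)
$\left(M + S{\left(15 \right)}\right)^{2} = \left(\frac{1475}{4} + \frac{1}{2}\right)^{2} = \left(\frac{1477}{4}\right)^{2} = \frac{2181529}{16}$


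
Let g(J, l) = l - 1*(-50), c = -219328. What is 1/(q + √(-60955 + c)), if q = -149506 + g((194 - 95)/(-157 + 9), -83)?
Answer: -149539/22362192804 - I*√280283/22362192804 ≈ -6.6871e-6 - 2.3675e-8*I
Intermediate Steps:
g(J, l) = 50 + l (g(J, l) = l + 50 = 50 + l)
q = -149539 (q = -149506 + (50 - 83) = -149506 - 33 = -149539)
1/(q + √(-60955 + c)) = 1/(-149539 + √(-60955 - 219328)) = 1/(-149539 + √(-280283)) = 1/(-149539 + I*√280283)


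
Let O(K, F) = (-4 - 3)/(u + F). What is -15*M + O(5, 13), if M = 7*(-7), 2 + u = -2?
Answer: 6608/9 ≈ 734.22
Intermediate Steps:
u = -4 (u = -2 - 2 = -4)
M = -49
O(K, F) = -7/(-4 + F) (O(K, F) = (-4 - 3)/(-4 + F) = -7/(-4 + F))
-15*M + O(5, 13) = -15*(-49) - 7/(-4 + 13) = 735 - 7/9 = 6608/9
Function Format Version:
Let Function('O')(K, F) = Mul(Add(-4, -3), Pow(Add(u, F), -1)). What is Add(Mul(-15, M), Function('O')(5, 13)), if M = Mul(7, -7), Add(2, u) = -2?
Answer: Rational(6608, 9) ≈ 734.22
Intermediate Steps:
u = -4 (u = Add(-2, -2) = -4)
M = -49
Function('O')(K, F) = Mul(-7, Pow(Add(-4, F), -1)) (Function('O')(K, F) = Mul(Add(-4, -3), Pow(Add(-4, F), -1)) = Mul(-7, Pow(Add(-4, F), -1)))
Add(Mul(-15, M), Function('O')(5, 13)) = Add(Mul(-15, -49), Mul(-7, Pow(Add(-4, 13), -1))) = Add(735, Mul(-7, Pow(9, -1))) = Add(735, Mul(-7, Rational(1, 9))) = Add(735, Rational(-7, 9)) = Rational(6608, 9)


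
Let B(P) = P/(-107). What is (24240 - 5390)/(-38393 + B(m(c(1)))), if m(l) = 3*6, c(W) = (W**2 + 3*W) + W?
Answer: -2016950/4108069 ≈ -0.49097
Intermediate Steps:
c(W) = W**2 + 4*W
m(l) = 18
B(P) = -P/107 (B(P) = P*(-1/107) = -P/107)
(24240 - 5390)/(-38393 + B(m(c(1)))) = (24240 - 5390)/(-38393 - 1/107*18) = 18850/(-38393 - 18/107) = 18850/(-4108069/107) = 18850*(-107/4108069) = -2016950/4108069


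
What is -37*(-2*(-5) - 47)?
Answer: 1369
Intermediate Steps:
-37*(-2*(-5) - 47) = -37*(10 - 47) = -37*(-37) = 1369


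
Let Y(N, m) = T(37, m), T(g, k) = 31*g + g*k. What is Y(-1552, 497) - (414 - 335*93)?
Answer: 50277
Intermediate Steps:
Y(N, m) = 1147 + 37*m (Y(N, m) = 37*(31 + m) = 1147 + 37*m)
Y(-1552, 497) - (414 - 335*93) = (1147 + 37*497) - (414 - 335*93) = (1147 + 18389) - (414 - 31155) = 19536 - 1*(-30741) = 19536 + 30741 = 50277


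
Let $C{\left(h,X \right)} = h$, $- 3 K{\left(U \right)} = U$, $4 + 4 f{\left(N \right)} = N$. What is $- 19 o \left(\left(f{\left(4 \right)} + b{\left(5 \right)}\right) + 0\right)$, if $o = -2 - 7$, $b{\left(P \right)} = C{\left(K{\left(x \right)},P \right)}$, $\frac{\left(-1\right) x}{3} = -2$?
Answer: $-342$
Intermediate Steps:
$x = 6$ ($x = \left(-3\right) \left(-2\right) = 6$)
$f{\left(N \right)} = -1 + \frac{N}{4}$
$K{\left(U \right)} = - \frac{U}{3}$
$b{\left(P \right)} = -2$ ($b{\left(P \right)} = \left(- \frac{1}{3}\right) 6 = -2$)
$o = -9$
$- 19 o \left(\left(f{\left(4 \right)} + b{\left(5 \right)}\right) + 0\right) = \left(-19\right) \left(-9\right) \left(\left(\left(-1 + \frac{1}{4} \cdot 4\right) - 2\right) + 0\right) = 171 \left(\left(\left(-1 + 1\right) - 2\right) + 0\right) = 171 \left(\left(0 - 2\right) + 0\right) = 171 \left(-2 + 0\right) = 171 \left(-2\right) = -342$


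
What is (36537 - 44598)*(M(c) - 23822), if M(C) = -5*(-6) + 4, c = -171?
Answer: 191755068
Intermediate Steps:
M(C) = 34 (M(C) = 30 + 4 = 34)
(36537 - 44598)*(M(c) - 23822) = (36537 - 44598)*(34 - 23822) = -8061*(-23788) = 191755068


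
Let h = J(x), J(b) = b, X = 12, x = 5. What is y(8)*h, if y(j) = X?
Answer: 60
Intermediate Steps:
y(j) = 12
h = 5
y(8)*h = 12*5 = 60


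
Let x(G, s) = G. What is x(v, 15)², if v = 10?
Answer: 100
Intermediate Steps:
x(v, 15)² = 10² = 100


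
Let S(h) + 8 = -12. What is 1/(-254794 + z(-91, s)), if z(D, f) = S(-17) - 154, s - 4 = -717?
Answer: -1/254968 ≈ -3.9221e-6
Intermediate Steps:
s = -713 (s = 4 - 717 = -713)
S(h) = -20 (S(h) = -8 - 12 = -20)
z(D, f) = -174 (z(D, f) = -20 - 154 = -174)
1/(-254794 + z(-91, s)) = 1/(-254794 - 174) = 1/(-254968) = -1/254968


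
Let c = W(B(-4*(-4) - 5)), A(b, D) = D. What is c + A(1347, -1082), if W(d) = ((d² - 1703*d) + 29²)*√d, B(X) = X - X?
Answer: -1082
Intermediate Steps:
B(X) = 0
W(d) = √d*(841 + d² - 1703*d) (W(d) = ((d² - 1703*d) + 841)*√d = (841 + d² - 1703*d)*√d = √d*(841 + d² - 1703*d))
c = 0 (c = √0*(841 + 0² - 1703*0) = 0*(841 + 0 + 0) = 0*841 = 0)
c + A(1347, -1082) = 0 - 1082 = -1082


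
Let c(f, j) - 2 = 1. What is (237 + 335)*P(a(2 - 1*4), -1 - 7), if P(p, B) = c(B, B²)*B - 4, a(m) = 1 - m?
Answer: -16016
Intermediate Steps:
c(f, j) = 3 (c(f, j) = 2 + 1 = 3)
P(p, B) = -4 + 3*B (P(p, B) = 3*B - 4 = -4 + 3*B)
(237 + 335)*P(a(2 - 1*4), -1 - 7) = (237 + 335)*(-4 + 3*(-1 - 7)) = 572*(-4 + 3*(-8)) = 572*(-4 - 24) = 572*(-28) = -16016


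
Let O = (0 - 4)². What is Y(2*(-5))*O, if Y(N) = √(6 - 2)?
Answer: 32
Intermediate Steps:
O = 16 (O = (-4)² = 16)
Y(N) = 2 (Y(N) = √4 = 2)
Y(2*(-5))*O = 2*16 = 32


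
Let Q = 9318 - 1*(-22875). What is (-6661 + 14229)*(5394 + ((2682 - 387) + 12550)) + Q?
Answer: 153200945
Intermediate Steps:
Q = 32193 (Q = 9318 + 22875 = 32193)
(-6661 + 14229)*(5394 + ((2682 - 387) + 12550)) + Q = (-6661 + 14229)*(5394 + ((2682 - 387) + 12550)) + 32193 = 7568*(5394 + (2295 + 12550)) + 32193 = 7568*(5394 + 14845) + 32193 = 7568*20239 + 32193 = 153168752 + 32193 = 153200945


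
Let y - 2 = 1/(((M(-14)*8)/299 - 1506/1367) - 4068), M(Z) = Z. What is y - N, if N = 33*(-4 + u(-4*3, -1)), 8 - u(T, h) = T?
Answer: -874911590025/1663329242 ≈ -526.00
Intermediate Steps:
u(T, h) = 8 - T
y = 3326249751/1663329242 (y = 2 + 1/((-14*8/299 - 1506/1367) - 4068) = 2 + 1/((-112*1/299 - 1506*1/1367) - 4068) = 2 + 1/((-112/299 - 1506/1367) - 4068) = 2 + 1/(-603398/408733 - 4068) = 2 + 1/(-1663329242/408733) = 2 - 408733/1663329242 = 3326249751/1663329242 ≈ 1.9998)
N = 528 (N = 33*(-4 + (8 - (-4)*3)) = 33*(-4 + (8 - 1*(-12))) = 33*(-4 + (8 + 12)) = 33*(-4 + 20) = 33*16 = 528)
y - N = 3326249751/1663329242 - 1*528 = 3326249751/1663329242 - 528 = -874911590025/1663329242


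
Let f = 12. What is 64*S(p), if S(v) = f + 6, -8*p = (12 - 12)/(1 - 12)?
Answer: 1152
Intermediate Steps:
p = 0 (p = -(12 - 12)/(8*(1 - 12)) = -0/(-11) = -0*(-1)/11 = -⅛*0 = 0)
S(v) = 18 (S(v) = 12 + 6 = 18)
64*S(p) = 64*18 = 1152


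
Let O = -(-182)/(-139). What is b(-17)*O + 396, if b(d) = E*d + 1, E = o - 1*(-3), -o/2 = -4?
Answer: 88896/139 ≈ 639.54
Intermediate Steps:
o = 8 (o = -2*(-4) = 8)
E = 11 (E = 8 - 1*(-3) = 8 + 3 = 11)
b(d) = 1 + 11*d (b(d) = 11*d + 1 = 1 + 11*d)
O = -182/139 (O = -(-182)*(-1)/139 = -1*182/139 = -182/139 ≈ -1.3094)
b(-17)*O + 396 = (1 + 11*(-17))*(-182/139) + 396 = (1 - 187)*(-182/139) + 396 = -186*(-182/139) + 396 = 33852/139 + 396 = 88896/139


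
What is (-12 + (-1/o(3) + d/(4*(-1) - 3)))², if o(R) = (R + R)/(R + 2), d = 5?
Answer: 323761/1764 ≈ 183.54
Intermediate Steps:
o(R) = 2*R/(2 + R) (o(R) = (2*R)/(2 + R) = 2*R/(2 + R))
(-12 + (-1/o(3) + d/(4*(-1) - 3)))² = (-12 + (-1/(2*3/(2 + 3)) + 5/(4*(-1) - 3)))² = (-12 + (-1/(2*3/5) + 5/(-4 - 3)))² = (-12 + (-1/(2*3*(⅕)) + 5/(-7)))² = (-12 + (-1/6/5 + 5*(-⅐)))² = (-12 + (-1*⅚ - 5/7))² = (-12 + (-⅚ - 5/7))² = (-12 - 65/42)² = (-569/42)² = 323761/1764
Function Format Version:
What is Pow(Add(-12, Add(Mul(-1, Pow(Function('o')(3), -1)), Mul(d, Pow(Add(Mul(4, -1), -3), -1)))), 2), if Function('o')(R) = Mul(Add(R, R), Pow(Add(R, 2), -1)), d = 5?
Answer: Rational(323761, 1764) ≈ 183.54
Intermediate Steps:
Function('o')(R) = Mul(2, R, Pow(Add(2, R), -1)) (Function('o')(R) = Mul(Mul(2, R), Pow(Add(2, R), -1)) = Mul(2, R, Pow(Add(2, R), -1)))
Pow(Add(-12, Add(Mul(-1, Pow(Function('o')(3), -1)), Mul(d, Pow(Add(Mul(4, -1), -3), -1)))), 2) = Pow(Add(-12, Add(Mul(-1, Pow(Mul(2, 3, Pow(Add(2, 3), -1)), -1)), Mul(5, Pow(Add(Mul(4, -1), -3), -1)))), 2) = Pow(Add(-12, Add(Mul(-1, Pow(Mul(2, 3, Pow(5, -1)), -1)), Mul(5, Pow(Add(-4, -3), -1)))), 2) = Pow(Add(-12, Add(Mul(-1, Pow(Mul(2, 3, Rational(1, 5)), -1)), Mul(5, Pow(-7, -1)))), 2) = Pow(Add(-12, Add(Mul(-1, Pow(Rational(6, 5), -1)), Mul(5, Rational(-1, 7)))), 2) = Pow(Add(-12, Add(Mul(-1, Rational(5, 6)), Rational(-5, 7))), 2) = Pow(Add(-12, Add(Rational(-5, 6), Rational(-5, 7))), 2) = Pow(Add(-12, Rational(-65, 42)), 2) = Pow(Rational(-569, 42), 2) = Rational(323761, 1764)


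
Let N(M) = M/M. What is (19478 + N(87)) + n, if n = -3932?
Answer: 15547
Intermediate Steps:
N(M) = 1
(19478 + N(87)) + n = (19478 + 1) - 3932 = 19479 - 3932 = 15547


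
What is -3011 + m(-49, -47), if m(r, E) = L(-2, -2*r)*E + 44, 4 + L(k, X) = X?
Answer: -7385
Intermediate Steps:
L(k, X) = -4 + X
m(r, E) = 44 + E*(-4 - 2*r) (m(r, E) = (-4 - 2*r)*E + 44 = E*(-4 - 2*r) + 44 = 44 + E*(-4 - 2*r))
-3011 + m(-49, -47) = -3011 + (44 - 2*(-47)*(2 - 49)) = -3011 + (44 - 2*(-47)*(-47)) = -3011 + (44 - 4418) = -3011 - 4374 = -7385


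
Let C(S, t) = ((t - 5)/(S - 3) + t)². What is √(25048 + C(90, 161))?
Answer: √43353209/29 ≈ 227.05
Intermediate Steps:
C(S, t) = (t + (-5 + t)/(-3 + S))² (C(S, t) = ((-5 + t)/(-3 + S) + t)² = (t + (-5 + t)/(-3 + S))²)
√(25048 + C(90, 161)) = √(25048 + (5 + 2*161 - 1*90*161)²/(-3 + 90)²) = √(25048 + (5 + 322 - 14490)²/87²) = √(25048 + (1/7569)*(-14163)²) = √(25048 + (1/7569)*200590569) = √(25048 + 22287841/841) = √(43353209/841) = √43353209/29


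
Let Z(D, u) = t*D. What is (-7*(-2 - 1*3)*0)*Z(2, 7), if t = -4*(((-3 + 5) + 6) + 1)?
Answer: 0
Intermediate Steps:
t = -36 (t = -4*((2 + 6) + 1) = -4*(8 + 1) = -4*9 = -36)
Z(D, u) = -36*D
(-7*(-2 - 1*3)*0)*Z(2, 7) = (-7*(-2 - 1*3)*0)*(-36*2) = -7*(-2 - 3)*0*(-72) = -(-35)*0*(-72) = -7*0*(-72) = 0*(-72) = 0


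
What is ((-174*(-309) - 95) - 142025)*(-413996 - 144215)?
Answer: 49320174694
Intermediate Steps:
((-174*(-309) - 95) - 142025)*(-413996 - 144215) = ((53766 - 95) - 142025)*(-558211) = (53671 - 142025)*(-558211) = -88354*(-558211) = 49320174694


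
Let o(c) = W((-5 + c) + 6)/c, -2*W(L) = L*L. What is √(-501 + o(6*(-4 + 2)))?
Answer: I*√71418/12 ≈ 22.27*I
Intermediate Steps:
W(L) = -L²/2 (W(L) = -L*L/2 = -L²/2)
o(c) = -(1 + c)²/(2*c) (o(c) = (-((-5 + c) + 6)²/2)/c = (-(1 + c)²/2)/c = -(1 + c)²/(2*c))
√(-501 + o(6*(-4 + 2))) = √(-501 - (1 + 6*(-4 + 2))²/(2*(6*(-4 + 2)))) = √(-501 - (1 + 6*(-2))²/(2*(6*(-2)))) = √(-501 - ½*(1 - 12)²/(-12)) = √(-501 - ½*(-1/12)*(-11)²) = √(-501 - ½*(-1/12)*121) = √(-501 + 121/24) = √(-11903/24) = I*√71418/12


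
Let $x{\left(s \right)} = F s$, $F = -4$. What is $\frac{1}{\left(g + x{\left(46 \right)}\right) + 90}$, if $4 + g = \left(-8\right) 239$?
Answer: $- \frac{1}{2010} \approx -0.00049751$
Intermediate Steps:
$x{\left(s \right)} = - 4 s$
$g = -1916$ ($g = -4 - 1912 = -1916$)
$\frac{1}{\left(g + x{\left(46 \right)}\right) + 90} = \frac{1}{\left(-1916 - 184\right) + 90} = \frac{1}{-2100 + 90} = \frac{1}{-2010} = - \frac{1}{2010}$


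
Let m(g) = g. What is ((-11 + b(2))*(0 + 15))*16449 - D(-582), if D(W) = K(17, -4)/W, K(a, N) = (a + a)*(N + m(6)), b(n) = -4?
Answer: -1076998241/291 ≈ -3.7010e+6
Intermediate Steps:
K(a, N) = 2*a*(6 + N) (K(a, N) = (a + a)*(N + 6) = (2*a)*(6 + N) = 2*a*(6 + N))
D(W) = 68/W (D(W) = (2*17*(6 - 4))/W = (2*17*2)/W = 68/W)
((-11 + b(2))*(0 + 15))*16449 - D(-582) = ((-11 - 4)*(0 + 15))*16449 - 68/(-582) = -15*15*16449 - 68*(-1)/582 = -225*16449 - 1*(-34/291) = -3701025 + 34/291 = -1076998241/291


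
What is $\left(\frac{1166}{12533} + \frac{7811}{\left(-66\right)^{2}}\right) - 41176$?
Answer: $- \frac{2247849193289}{54593748} \approx -41174.0$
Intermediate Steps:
$\left(\frac{1166}{12533} + \frac{7811}{\left(-66\right)^{2}}\right) - 41176 = \left(1166 \cdot \frac{1}{12533} + \frac{7811}{4356}\right) - 41176 = \left(\frac{1166}{12533} + 7811 \cdot \frac{1}{4356}\right) - 41176 = \left(\frac{1166}{12533} + \frac{7811}{4356}\right) - 41176 = \frac{102974359}{54593748} - 41176 = - \frac{2247849193289}{54593748}$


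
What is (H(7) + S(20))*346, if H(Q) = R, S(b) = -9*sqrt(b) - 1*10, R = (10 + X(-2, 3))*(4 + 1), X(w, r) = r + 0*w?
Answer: 19030 - 6228*sqrt(5) ≈ 5103.8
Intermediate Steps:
X(w, r) = r (X(w, r) = r + 0 = r)
R = 65 (R = (10 + 3)*(4 + 1) = 13*5 = 65)
S(b) = -10 - 9*sqrt(b) (S(b) = -9*sqrt(b) - 10 = -10 - 9*sqrt(b))
H(Q) = 65
(H(7) + S(20))*346 = (65 + (-10 - 18*sqrt(5)))*346 = (55 - 18*sqrt(5))*346 = 19030 - 6228*sqrt(5)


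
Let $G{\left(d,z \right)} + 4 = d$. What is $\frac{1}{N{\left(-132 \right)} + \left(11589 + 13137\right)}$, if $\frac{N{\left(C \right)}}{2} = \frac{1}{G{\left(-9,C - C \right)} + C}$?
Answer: $\frac{145}{3585268} \approx 4.0443 \cdot 10^{-5}$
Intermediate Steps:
$G{\left(d,z \right)} = -4 + d$
$N{\left(C \right)} = \frac{2}{-13 + C}$ ($N{\left(C \right)} = \frac{2}{\left(-4 - 9\right) + C} = \frac{2}{-13 + C}$)
$\frac{1}{N{\left(-132 \right)} + \left(11589 + 13137\right)} = \frac{1}{\frac{2}{-13 - 132} + \left(11589 + 13137\right)} = \frac{1}{\frac{2}{-145} + 24726} = \frac{1}{2 \left(- \frac{1}{145}\right) + 24726} = \frac{1}{- \frac{2}{145} + 24726} = \frac{1}{\frac{3585268}{145}} = \frac{145}{3585268}$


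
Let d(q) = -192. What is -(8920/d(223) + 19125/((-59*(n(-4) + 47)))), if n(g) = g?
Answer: 3287755/60888 ≈ 53.997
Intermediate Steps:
-(8920/d(223) + 19125/((-59*(n(-4) + 47)))) = -(8920/(-192) + 19125/((-59*(-4 + 47)))) = -(8920*(-1/192) + 19125/((-59*43))) = -(-1115/24 + 19125/(-2537)) = -(-1115/24 + 19125*(-1/2537)) = -(-1115/24 - 19125/2537) = -1*(-3287755/60888) = 3287755/60888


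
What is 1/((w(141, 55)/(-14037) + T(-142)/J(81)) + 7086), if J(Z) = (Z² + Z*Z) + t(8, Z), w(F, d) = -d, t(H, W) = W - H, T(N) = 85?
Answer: 37043643/262491638072 ≈ 0.00014112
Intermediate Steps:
J(Z) = -8 + Z + 2*Z² (J(Z) = (Z² + Z*Z) + (Z - 1*8) = (Z² + Z²) + (Z - 8) = 2*Z² + (-8 + Z) = -8 + Z + 2*Z²)
1/((w(141, 55)/(-14037) + T(-142)/J(81)) + 7086) = 1/((-1*55/(-14037) + 85/(-8 + 81 + 2*81²)) + 7086) = 1/((-55*(-1/14037) + 85/(-8 + 81 + 2*6561)) + 7086) = 1/((55/14037 + 85/(-8 + 81 + 13122)) + 7086) = 1/((55/14037 + 85/13195) + 7086) = 1/((55/14037 + 85*(1/13195)) + 7086) = 1/((55/14037 + 17/2639) + 7086) = 1/(383774/37043643 + 7086) = 1/(262491638072/37043643) = 37043643/262491638072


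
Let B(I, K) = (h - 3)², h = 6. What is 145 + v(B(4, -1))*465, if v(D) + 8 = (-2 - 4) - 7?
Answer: -9620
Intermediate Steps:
B(I, K) = 9 (B(I, K) = (6 - 3)² = 3² = 9)
v(D) = -21 (v(D) = -8 + ((-2 - 4) - 7) = -8 + (-6 - 7) = -8 - 13 = -21)
145 + v(B(4, -1))*465 = 145 - 21*465 = 145 - 9765 = -9620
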